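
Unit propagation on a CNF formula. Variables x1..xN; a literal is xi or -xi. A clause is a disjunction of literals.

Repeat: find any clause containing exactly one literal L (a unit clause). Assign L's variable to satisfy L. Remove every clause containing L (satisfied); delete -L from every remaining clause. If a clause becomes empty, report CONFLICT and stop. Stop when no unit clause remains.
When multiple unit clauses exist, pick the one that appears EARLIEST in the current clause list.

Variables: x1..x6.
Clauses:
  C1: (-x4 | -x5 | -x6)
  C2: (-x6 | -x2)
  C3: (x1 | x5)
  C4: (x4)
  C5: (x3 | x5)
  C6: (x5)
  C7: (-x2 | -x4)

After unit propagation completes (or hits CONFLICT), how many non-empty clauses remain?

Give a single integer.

unit clause [4] forces x4=T; simplify:
  drop -4 from [-4, -5, -6] -> [-5, -6]
  drop -4 from [-2, -4] -> [-2]
  satisfied 1 clause(s); 6 remain; assigned so far: [4]
unit clause [5] forces x5=T; simplify:
  drop -5 from [-5, -6] -> [-6]
  satisfied 3 clause(s); 3 remain; assigned so far: [4, 5]
unit clause [-6] forces x6=F; simplify:
  satisfied 2 clause(s); 1 remain; assigned so far: [4, 5, 6]
unit clause [-2] forces x2=F; simplify:
  satisfied 1 clause(s); 0 remain; assigned so far: [2, 4, 5, 6]

Answer: 0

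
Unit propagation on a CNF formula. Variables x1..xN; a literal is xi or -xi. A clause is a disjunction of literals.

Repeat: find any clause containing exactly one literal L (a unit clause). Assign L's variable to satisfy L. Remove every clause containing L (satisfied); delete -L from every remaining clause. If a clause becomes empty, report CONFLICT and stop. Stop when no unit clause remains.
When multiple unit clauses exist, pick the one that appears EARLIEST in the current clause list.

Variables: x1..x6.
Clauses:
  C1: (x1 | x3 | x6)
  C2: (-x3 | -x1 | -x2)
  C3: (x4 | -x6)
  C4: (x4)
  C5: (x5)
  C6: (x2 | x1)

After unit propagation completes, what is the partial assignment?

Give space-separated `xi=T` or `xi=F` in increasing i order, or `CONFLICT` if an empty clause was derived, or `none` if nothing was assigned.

unit clause [4] forces x4=T; simplify:
  satisfied 2 clause(s); 4 remain; assigned so far: [4]
unit clause [5] forces x5=T; simplify:
  satisfied 1 clause(s); 3 remain; assigned so far: [4, 5]

Answer: x4=T x5=T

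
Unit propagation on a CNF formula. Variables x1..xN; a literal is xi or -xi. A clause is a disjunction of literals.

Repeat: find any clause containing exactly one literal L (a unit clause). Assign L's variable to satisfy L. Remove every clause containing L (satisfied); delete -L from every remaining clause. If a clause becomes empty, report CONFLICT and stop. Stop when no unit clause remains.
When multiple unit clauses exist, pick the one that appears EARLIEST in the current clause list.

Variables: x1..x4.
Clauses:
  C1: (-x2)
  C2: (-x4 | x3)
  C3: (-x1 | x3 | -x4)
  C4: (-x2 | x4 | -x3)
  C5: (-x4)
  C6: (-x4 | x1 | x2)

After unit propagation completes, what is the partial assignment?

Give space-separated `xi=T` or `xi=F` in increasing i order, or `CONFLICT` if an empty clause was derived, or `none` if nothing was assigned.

Answer: x2=F x4=F

Derivation:
unit clause [-2] forces x2=F; simplify:
  drop 2 from [-4, 1, 2] -> [-4, 1]
  satisfied 2 clause(s); 4 remain; assigned so far: [2]
unit clause [-4] forces x4=F; simplify:
  satisfied 4 clause(s); 0 remain; assigned so far: [2, 4]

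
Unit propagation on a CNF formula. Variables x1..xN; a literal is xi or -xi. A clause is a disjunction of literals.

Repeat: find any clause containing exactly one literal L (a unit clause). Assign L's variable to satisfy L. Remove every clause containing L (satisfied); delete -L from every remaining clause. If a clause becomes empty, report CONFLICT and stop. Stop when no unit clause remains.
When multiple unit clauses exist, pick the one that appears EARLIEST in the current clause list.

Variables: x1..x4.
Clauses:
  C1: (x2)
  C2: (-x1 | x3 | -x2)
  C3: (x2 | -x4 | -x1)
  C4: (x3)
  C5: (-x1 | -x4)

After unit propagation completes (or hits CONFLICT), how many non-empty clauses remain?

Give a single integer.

Answer: 1

Derivation:
unit clause [2] forces x2=T; simplify:
  drop -2 from [-1, 3, -2] -> [-1, 3]
  satisfied 2 clause(s); 3 remain; assigned so far: [2]
unit clause [3] forces x3=T; simplify:
  satisfied 2 clause(s); 1 remain; assigned so far: [2, 3]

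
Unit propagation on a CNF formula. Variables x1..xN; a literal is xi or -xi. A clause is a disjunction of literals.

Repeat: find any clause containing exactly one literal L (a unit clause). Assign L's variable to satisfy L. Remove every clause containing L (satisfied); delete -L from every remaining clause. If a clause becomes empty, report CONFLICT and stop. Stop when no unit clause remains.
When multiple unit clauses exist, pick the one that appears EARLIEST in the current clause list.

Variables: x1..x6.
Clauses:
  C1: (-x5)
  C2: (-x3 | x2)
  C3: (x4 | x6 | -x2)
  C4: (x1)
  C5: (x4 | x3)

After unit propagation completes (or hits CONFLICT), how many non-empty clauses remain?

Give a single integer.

Answer: 3

Derivation:
unit clause [-5] forces x5=F; simplify:
  satisfied 1 clause(s); 4 remain; assigned so far: [5]
unit clause [1] forces x1=T; simplify:
  satisfied 1 clause(s); 3 remain; assigned so far: [1, 5]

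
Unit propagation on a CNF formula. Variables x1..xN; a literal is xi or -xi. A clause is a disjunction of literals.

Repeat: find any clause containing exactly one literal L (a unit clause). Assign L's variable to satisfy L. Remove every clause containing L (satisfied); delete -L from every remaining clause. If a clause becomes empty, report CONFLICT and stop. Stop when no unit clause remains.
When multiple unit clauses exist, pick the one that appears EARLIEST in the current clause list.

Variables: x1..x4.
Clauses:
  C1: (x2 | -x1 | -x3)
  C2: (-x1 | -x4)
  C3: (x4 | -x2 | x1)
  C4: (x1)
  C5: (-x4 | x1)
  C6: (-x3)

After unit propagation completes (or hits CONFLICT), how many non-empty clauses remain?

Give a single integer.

Answer: 0

Derivation:
unit clause [1] forces x1=T; simplify:
  drop -1 from [2, -1, -3] -> [2, -3]
  drop -1 from [-1, -4] -> [-4]
  satisfied 3 clause(s); 3 remain; assigned so far: [1]
unit clause [-4] forces x4=F; simplify:
  satisfied 1 clause(s); 2 remain; assigned so far: [1, 4]
unit clause [-3] forces x3=F; simplify:
  satisfied 2 clause(s); 0 remain; assigned so far: [1, 3, 4]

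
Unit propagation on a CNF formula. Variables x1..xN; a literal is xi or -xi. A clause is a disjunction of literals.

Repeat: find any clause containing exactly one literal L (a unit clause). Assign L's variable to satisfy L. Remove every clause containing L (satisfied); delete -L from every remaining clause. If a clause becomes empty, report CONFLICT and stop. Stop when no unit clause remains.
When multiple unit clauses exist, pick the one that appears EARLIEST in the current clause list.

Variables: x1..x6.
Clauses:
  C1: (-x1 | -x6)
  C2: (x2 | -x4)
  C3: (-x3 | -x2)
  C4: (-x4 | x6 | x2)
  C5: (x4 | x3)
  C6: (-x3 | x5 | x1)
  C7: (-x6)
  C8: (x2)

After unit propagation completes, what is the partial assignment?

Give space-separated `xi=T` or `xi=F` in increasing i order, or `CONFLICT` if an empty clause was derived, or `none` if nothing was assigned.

Answer: x2=T x3=F x4=T x6=F

Derivation:
unit clause [-6] forces x6=F; simplify:
  drop 6 from [-4, 6, 2] -> [-4, 2]
  satisfied 2 clause(s); 6 remain; assigned so far: [6]
unit clause [2] forces x2=T; simplify:
  drop -2 from [-3, -2] -> [-3]
  satisfied 3 clause(s); 3 remain; assigned so far: [2, 6]
unit clause [-3] forces x3=F; simplify:
  drop 3 from [4, 3] -> [4]
  satisfied 2 clause(s); 1 remain; assigned so far: [2, 3, 6]
unit clause [4] forces x4=T; simplify:
  satisfied 1 clause(s); 0 remain; assigned so far: [2, 3, 4, 6]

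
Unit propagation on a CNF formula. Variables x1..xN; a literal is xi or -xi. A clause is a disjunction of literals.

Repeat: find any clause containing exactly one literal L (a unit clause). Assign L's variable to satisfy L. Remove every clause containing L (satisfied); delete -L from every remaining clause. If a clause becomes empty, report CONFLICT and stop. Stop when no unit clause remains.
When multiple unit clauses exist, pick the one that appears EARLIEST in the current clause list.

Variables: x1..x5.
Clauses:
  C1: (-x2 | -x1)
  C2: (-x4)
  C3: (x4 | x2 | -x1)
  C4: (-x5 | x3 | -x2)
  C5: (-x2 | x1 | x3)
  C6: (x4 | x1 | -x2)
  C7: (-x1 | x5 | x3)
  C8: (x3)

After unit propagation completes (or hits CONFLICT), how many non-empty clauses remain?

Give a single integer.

Answer: 3

Derivation:
unit clause [-4] forces x4=F; simplify:
  drop 4 from [4, 2, -1] -> [2, -1]
  drop 4 from [4, 1, -2] -> [1, -2]
  satisfied 1 clause(s); 7 remain; assigned so far: [4]
unit clause [3] forces x3=T; simplify:
  satisfied 4 clause(s); 3 remain; assigned so far: [3, 4]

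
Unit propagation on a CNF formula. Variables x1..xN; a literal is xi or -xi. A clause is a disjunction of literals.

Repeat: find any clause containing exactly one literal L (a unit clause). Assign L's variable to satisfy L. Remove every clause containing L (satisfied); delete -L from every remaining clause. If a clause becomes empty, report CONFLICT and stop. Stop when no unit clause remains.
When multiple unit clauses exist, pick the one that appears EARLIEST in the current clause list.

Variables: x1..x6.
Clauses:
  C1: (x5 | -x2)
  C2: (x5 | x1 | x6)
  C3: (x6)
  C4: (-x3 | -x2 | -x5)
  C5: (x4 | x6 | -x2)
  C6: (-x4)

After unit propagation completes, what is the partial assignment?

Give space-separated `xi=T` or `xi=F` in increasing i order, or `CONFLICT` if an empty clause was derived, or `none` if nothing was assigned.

unit clause [6] forces x6=T; simplify:
  satisfied 3 clause(s); 3 remain; assigned so far: [6]
unit clause [-4] forces x4=F; simplify:
  satisfied 1 clause(s); 2 remain; assigned so far: [4, 6]

Answer: x4=F x6=T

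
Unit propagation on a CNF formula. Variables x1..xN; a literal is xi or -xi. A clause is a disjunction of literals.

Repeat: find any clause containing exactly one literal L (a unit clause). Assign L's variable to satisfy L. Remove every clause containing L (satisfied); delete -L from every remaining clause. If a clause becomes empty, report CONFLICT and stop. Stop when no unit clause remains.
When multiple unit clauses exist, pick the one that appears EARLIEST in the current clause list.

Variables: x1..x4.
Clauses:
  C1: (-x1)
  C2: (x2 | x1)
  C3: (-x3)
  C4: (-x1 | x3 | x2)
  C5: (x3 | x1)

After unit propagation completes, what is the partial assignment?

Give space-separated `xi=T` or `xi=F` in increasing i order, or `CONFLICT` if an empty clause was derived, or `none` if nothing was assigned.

Answer: CONFLICT

Derivation:
unit clause [-1] forces x1=F; simplify:
  drop 1 from [2, 1] -> [2]
  drop 1 from [3, 1] -> [3]
  satisfied 2 clause(s); 3 remain; assigned so far: [1]
unit clause [2] forces x2=T; simplify:
  satisfied 1 clause(s); 2 remain; assigned so far: [1, 2]
unit clause [-3] forces x3=F; simplify:
  drop 3 from [3] -> [] (empty!)
  satisfied 1 clause(s); 1 remain; assigned so far: [1, 2, 3]
CONFLICT (empty clause)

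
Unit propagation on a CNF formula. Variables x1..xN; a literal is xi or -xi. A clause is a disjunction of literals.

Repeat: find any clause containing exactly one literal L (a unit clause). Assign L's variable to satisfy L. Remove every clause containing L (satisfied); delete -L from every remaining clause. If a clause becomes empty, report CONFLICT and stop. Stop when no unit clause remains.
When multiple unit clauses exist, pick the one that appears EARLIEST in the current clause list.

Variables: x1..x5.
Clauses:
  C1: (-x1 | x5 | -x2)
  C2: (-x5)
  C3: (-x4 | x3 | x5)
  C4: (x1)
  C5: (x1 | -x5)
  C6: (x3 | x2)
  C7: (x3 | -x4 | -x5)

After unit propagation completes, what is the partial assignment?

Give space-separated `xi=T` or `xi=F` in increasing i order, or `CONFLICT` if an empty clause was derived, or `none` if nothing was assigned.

Answer: x1=T x2=F x3=T x5=F

Derivation:
unit clause [-5] forces x5=F; simplify:
  drop 5 from [-1, 5, -2] -> [-1, -2]
  drop 5 from [-4, 3, 5] -> [-4, 3]
  satisfied 3 clause(s); 4 remain; assigned so far: [5]
unit clause [1] forces x1=T; simplify:
  drop -1 from [-1, -2] -> [-2]
  satisfied 1 clause(s); 3 remain; assigned so far: [1, 5]
unit clause [-2] forces x2=F; simplify:
  drop 2 from [3, 2] -> [3]
  satisfied 1 clause(s); 2 remain; assigned so far: [1, 2, 5]
unit clause [3] forces x3=T; simplify:
  satisfied 2 clause(s); 0 remain; assigned so far: [1, 2, 3, 5]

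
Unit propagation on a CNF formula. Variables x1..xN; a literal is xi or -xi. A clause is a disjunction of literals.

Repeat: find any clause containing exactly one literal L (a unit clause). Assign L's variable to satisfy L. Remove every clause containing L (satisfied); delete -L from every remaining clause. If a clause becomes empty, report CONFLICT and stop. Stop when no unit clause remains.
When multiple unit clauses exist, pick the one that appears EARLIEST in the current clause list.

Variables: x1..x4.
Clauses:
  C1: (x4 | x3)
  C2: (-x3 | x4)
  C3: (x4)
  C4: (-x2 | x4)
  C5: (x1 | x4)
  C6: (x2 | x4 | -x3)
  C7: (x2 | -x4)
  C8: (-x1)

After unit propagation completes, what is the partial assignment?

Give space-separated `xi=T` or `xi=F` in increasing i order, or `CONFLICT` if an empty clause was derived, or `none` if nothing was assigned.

Answer: x1=F x2=T x4=T

Derivation:
unit clause [4] forces x4=T; simplify:
  drop -4 from [2, -4] -> [2]
  satisfied 6 clause(s); 2 remain; assigned so far: [4]
unit clause [2] forces x2=T; simplify:
  satisfied 1 clause(s); 1 remain; assigned so far: [2, 4]
unit clause [-1] forces x1=F; simplify:
  satisfied 1 clause(s); 0 remain; assigned so far: [1, 2, 4]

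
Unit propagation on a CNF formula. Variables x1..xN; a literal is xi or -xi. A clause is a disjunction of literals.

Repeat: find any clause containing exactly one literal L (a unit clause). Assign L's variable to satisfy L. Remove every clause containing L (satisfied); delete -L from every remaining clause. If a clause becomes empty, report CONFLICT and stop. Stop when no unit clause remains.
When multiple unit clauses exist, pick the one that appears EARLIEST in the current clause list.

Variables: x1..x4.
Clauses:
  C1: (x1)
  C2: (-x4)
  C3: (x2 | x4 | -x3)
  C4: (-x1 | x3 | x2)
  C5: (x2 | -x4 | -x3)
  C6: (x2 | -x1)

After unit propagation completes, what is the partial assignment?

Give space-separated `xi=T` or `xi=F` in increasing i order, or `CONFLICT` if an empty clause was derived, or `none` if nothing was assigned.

Answer: x1=T x2=T x4=F

Derivation:
unit clause [1] forces x1=T; simplify:
  drop -1 from [-1, 3, 2] -> [3, 2]
  drop -1 from [2, -1] -> [2]
  satisfied 1 clause(s); 5 remain; assigned so far: [1]
unit clause [-4] forces x4=F; simplify:
  drop 4 from [2, 4, -3] -> [2, -3]
  satisfied 2 clause(s); 3 remain; assigned so far: [1, 4]
unit clause [2] forces x2=T; simplify:
  satisfied 3 clause(s); 0 remain; assigned so far: [1, 2, 4]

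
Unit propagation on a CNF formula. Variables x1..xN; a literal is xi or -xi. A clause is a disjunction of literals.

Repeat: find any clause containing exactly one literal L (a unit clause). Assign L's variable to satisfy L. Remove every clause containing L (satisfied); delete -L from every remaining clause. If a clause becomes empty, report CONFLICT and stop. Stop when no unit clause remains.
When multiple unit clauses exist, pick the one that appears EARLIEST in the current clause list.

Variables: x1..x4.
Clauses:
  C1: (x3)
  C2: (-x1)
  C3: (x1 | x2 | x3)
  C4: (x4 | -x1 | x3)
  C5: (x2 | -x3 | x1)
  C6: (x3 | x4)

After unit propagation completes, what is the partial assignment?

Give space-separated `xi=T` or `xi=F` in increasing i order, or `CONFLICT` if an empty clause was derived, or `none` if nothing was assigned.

unit clause [3] forces x3=T; simplify:
  drop -3 from [2, -3, 1] -> [2, 1]
  satisfied 4 clause(s); 2 remain; assigned so far: [3]
unit clause [-1] forces x1=F; simplify:
  drop 1 from [2, 1] -> [2]
  satisfied 1 clause(s); 1 remain; assigned so far: [1, 3]
unit clause [2] forces x2=T; simplify:
  satisfied 1 clause(s); 0 remain; assigned so far: [1, 2, 3]

Answer: x1=F x2=T x3=T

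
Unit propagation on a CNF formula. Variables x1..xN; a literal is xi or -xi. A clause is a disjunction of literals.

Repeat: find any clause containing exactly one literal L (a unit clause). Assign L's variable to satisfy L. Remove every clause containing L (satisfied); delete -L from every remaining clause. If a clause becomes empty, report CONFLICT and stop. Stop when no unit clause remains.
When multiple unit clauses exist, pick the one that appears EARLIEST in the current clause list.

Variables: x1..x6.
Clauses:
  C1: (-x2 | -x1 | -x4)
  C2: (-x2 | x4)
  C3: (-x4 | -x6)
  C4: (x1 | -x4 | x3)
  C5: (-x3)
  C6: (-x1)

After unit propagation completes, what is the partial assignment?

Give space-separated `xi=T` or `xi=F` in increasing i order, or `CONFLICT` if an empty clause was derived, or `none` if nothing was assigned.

Answer: x1=F x2=F x3=F x4=F

Derivation:
unit clause [-3] forces x3=F; simplify:
  drop 3 from [1, -4, 3] -> [1, -4]
  satisfied 1 clause(s); 5 remain; assigned so far: [3]
unit clause [-1] forces x1=F; simplify:
  drop 1 from [1, -4] -> [-4]
  satisfied 2 clause(s); 3 remain; assigned so far: [1, 3]
unit clause [-4] forces x4=F; simplify:
  drop 4 from [-2, 4] -> [-2]
  satisfied 2 clause(s); 1 remain; assigned so far: [1, 3, 4]
unit clause [-2] forces x2=F; simplify:
  satisfied 1 clause(s); 0 remain; assigned so far: [1, 2, 3, 4]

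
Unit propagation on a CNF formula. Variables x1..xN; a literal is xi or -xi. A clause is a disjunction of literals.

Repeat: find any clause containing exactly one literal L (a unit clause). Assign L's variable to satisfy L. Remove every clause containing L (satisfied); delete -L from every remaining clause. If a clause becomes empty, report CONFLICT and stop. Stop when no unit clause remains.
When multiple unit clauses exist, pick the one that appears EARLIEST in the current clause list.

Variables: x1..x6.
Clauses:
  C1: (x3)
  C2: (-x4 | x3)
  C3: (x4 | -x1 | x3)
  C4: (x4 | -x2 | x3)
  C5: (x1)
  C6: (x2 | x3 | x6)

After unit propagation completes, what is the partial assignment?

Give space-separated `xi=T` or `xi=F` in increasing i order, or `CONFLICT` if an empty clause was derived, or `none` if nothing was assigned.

Answer: x1=T x3=T

Derivation:
unit clause [3] forces x3=T; simplify:
  satisfied 5 clause(s); 1 remain; assigned so far: [3]
unit clause [1] forces x1=T; simplify:
  satisfied 1 clause(s); 0 remain; assigned so far: [1, 3]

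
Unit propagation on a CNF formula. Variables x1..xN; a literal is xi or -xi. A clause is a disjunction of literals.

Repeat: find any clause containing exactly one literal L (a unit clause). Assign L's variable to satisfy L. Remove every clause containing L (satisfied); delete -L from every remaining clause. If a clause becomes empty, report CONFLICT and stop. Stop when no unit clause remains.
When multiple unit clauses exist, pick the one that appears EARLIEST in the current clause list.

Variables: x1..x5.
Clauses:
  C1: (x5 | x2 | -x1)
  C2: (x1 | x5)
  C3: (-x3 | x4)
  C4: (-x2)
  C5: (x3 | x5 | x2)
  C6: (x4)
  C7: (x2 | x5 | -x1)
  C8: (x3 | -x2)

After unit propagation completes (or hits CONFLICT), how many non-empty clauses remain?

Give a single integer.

Answer: 4

Derivation:
unit clause [-2] forces x2=F; simplify:
  drop 2 from [5, 2, -1] -> [5, -1]
  drop 2 from [3, 5, 2] -> [3, 5]
  drop 2 from [2, 5, -1] -> [5, -1]
  satisfied 2 clause(s); 6 remain; assigned so far: [2]
unit clause [4] forces x4=T; simplify:
  satisfied 2 clause(s); 4 remain; assigned so far: [2, 4]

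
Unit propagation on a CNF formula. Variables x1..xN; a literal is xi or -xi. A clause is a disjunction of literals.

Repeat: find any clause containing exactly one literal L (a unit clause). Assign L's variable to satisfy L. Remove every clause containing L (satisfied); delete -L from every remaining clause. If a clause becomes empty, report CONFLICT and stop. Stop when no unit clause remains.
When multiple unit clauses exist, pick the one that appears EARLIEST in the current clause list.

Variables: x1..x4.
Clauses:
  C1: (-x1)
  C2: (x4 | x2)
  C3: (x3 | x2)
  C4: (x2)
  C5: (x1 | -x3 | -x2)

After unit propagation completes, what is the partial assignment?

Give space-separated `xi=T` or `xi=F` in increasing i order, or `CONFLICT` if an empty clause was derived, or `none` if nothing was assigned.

Answer: x1=F x2=T x3=F

Derivation:
unit clause [-1] forces x1=F; simplify:
  drop 1 from [1, -3, -2] -> [-3, -2]
  satisfied 1 clause(s); 4 remain; assigned so far: [1]
unit clause [2] forces x2=T; simplify:
  drop -2 from [-3, -2] -> [-3]
  satisfied 3 clause(s); 1 remain; assigned so far: [1, 2]
unit clause [-3] forces x3=F; simplify:
  satisfied 1 clause(s); 0 remain; assigned so far: [1, 2, 3]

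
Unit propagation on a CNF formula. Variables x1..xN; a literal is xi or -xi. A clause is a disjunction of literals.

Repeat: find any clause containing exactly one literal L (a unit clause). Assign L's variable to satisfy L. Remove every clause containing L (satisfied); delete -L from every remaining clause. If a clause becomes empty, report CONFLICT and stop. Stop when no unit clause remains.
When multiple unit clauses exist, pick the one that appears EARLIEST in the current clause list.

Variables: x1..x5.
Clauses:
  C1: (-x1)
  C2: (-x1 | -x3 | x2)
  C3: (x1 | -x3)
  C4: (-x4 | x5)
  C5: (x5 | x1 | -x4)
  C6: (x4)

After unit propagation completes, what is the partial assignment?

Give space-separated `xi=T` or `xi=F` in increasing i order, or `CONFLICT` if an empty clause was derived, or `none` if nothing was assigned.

Answer: x1=F x3=F x4=T x5=T

Derivation:
unit clause [-1] forces x1=F; simplify:
  drop 1 from [1, -3] -> [-3]
  drop 1 from [5, 1, -4] -> [5, -4]
  satisfied 2 clause(s); 4 remain; assigned so far: [1]
unit clause [-3] forces x3=F; simplify:
  satisfied 1 clause(s); 3 remain; assigned so far: [1, 3]
unit clause [4] forces x4=T; simplify:
  drop -4 from [-4, 5] -> [5]
  drop -4 from [5, -4] -> [5]
  satisfied 1 clause(s); 2 remain; assigned so far: [1, 3, 4]
unit clause [5] forces x5=T; simplify:
  satisfied 2 clause(s); 0 remain; assigned so far: [1, 3, 4, 5]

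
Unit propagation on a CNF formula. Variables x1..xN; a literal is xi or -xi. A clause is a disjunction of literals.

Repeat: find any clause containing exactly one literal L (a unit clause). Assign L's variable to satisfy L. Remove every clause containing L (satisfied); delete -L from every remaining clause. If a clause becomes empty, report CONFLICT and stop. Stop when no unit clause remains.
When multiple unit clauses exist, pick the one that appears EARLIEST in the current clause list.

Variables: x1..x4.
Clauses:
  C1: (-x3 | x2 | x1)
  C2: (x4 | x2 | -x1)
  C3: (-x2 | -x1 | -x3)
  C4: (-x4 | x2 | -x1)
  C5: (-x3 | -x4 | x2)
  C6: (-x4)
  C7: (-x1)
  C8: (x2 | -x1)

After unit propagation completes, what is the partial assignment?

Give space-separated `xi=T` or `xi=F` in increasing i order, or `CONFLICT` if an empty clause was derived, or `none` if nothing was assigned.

Answer: x1=F x4=F

Derivation:
unit clause [-4] forces x4=F; simplify:
  drop 4 from [4, 2, -1] -> [2, -1]
  satisfied 3 clause(s); 5 remain; assigned so far: [4]
unit clause [-1] forces x1=F; simplify:
  drop 1 from [-3, 2, 1] -> [-3, 2]
  satisfied 4 clause(s); 1 remain; assigned so far: [1, 4]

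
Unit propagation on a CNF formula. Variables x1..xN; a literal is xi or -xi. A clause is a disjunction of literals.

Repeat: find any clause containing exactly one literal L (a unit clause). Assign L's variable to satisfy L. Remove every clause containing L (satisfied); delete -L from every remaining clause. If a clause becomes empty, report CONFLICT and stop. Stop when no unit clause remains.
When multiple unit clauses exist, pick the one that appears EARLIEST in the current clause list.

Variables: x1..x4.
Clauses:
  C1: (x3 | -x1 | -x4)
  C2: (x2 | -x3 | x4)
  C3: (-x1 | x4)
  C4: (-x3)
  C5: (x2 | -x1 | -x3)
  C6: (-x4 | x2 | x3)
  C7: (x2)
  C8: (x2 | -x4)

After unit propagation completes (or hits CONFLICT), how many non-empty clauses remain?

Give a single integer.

unit clause [-3] forces x3=F; simplify:
  drop 3 from [3, -1, -4] -> [-1, -4]
  drop 3 from [-4, 2, 3] -> [-4, 2]
  satisfied 3 clause(s); 5 remain; assigned so far: [3]
unit clause [2] forces x2=T; simplify:
  satisfied 3 clause(s); 2 remain; assigned so far: [2, 3]

Answer: 2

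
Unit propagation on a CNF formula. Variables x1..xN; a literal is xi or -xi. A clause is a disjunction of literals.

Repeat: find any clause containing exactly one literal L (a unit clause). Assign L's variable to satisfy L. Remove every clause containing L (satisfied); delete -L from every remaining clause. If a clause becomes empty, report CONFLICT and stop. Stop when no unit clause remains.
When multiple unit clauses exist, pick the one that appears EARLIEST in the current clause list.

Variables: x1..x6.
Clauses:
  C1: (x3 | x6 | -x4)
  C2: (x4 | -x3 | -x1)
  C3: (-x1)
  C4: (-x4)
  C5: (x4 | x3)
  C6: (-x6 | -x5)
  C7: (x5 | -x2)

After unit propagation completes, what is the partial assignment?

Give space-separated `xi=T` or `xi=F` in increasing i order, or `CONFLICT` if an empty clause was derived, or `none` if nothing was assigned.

unit clause [-1] forces x1=F; simplify:
  satisfied 2 clause(s); 5 remain; assigned so far: [1]
unit clause [-4] forces x4=F; simplify:
  drop 4 from [4, 3] -> [3]
  satisfied 2 clause(s); 3 remain; assigned so far: [1, 4]
unit clause [3] forces x3=T; simplify:
  satisfied 1 clause(s); 2 remain; assigned so far: [1, 3, 4]

Answer: x1=F x3=T x4=F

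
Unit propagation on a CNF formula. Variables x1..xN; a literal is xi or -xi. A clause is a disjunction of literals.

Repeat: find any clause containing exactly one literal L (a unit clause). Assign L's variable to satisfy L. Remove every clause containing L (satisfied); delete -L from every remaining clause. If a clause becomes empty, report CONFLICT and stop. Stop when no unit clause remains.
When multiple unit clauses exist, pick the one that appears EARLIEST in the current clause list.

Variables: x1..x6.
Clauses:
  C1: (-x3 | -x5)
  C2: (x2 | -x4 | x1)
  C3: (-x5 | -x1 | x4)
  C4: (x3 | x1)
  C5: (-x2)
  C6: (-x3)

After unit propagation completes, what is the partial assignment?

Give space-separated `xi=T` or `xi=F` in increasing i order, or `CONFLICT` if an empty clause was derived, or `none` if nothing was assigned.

unit clause [-2] forces x2=F; simplify:
  drop 2 from [2, -4, 1] -> [-4, 1]
  satisfied 1 clause(s); 5 remain; assigned so far: [2]
unit clause [-3] forces x3=F; simplify:
  drop 3 from [3, 1] -> [1]
  satisfied 2 clause(s); 3 remain; assigned so far: [2, 3]
unit clause [1] forces x1=T; simplify:
  drop -1 from [-5, -1, 4] -> [-5, 4]
  satisfied 2 clause(s); 1 remain; assigned so far: [1, 2, 3]

Answer: x1=T x2=F x3=F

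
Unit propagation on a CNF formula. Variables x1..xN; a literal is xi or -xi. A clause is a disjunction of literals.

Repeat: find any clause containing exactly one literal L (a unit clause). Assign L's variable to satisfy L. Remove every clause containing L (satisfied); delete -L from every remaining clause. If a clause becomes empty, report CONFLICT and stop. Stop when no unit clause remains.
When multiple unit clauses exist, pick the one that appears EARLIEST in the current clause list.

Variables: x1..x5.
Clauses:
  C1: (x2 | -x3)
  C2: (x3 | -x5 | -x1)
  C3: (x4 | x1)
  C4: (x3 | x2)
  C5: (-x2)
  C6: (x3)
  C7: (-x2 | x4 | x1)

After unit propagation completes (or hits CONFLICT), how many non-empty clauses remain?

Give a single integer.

Answer: 2

Derivation:
unit clause [-2] forces x2=F; simplify:
  drop 2 from [2, -3] -> [-3]
  drop 2 from [3, 2] -> [3]
  satisfied 2 clause(s); 5 remain; assigned so far: [2]
unit clause [-3] forces x3=F; simplify:
  drop 3 from [3, -5, -1] -> [-5, -1]
  drop 3 from [3] -> [] (empty!)
  drop 3 from [3] -> [] (empty!)
  satisfied 1 clause(s); 4 remain; assigned so far: [2, 3]
CONFLICT (empty clause)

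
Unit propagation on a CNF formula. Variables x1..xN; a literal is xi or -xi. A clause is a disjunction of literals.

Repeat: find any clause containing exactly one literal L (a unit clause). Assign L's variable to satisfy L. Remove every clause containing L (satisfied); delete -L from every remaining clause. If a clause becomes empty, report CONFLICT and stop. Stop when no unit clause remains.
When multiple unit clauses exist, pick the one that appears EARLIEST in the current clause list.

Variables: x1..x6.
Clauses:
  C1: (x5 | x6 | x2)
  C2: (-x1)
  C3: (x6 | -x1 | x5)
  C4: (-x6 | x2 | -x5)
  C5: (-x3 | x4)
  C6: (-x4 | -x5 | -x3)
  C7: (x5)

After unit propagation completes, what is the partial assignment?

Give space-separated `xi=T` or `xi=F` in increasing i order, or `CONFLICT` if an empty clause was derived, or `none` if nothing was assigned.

Answer: x1=F x5=T

Derivation:
unit clause [-1] forces x1=F; simplify:
  satisfied 2 clause(s); 5 remain; assigned so far: [1]
unit clause [5] forces x5=T; simplify:
  drop -5 from [-6, 2, -5] -> [-6, 2]
  drop -5 from [-4, -5, -3] -> [-4, -3]
  satisfied 2 clause(s); 3 remain; assigned so far: [1, 5]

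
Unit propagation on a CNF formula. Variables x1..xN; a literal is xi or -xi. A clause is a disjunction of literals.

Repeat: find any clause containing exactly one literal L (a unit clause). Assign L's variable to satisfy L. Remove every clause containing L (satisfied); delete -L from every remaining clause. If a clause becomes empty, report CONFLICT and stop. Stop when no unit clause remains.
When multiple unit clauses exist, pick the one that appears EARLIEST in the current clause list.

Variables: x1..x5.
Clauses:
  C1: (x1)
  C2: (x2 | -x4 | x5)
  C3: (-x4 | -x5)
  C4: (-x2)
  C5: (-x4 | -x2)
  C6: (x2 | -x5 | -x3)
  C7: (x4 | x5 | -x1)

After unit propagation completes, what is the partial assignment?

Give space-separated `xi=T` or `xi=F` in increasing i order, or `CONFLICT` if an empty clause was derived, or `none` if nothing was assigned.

Answer: x1=T x2=F

Derivation:
unit clause [1] forces x1=T; simplify:
  drop -1 from [4, 5, -1] -> [4, 5]
  satisfied 1 clause(s); 6 remain; assigned so far: [1]
unit clause [-2] forces x2=F; simplify:
  drop 2 from [2, -4, 5] -> [-4, 5]
  drop 2 from [2, -5, -3] -> [-5, -3]
  satisfied 2 clause(s); 4 remain; assigned so far: [1, 2]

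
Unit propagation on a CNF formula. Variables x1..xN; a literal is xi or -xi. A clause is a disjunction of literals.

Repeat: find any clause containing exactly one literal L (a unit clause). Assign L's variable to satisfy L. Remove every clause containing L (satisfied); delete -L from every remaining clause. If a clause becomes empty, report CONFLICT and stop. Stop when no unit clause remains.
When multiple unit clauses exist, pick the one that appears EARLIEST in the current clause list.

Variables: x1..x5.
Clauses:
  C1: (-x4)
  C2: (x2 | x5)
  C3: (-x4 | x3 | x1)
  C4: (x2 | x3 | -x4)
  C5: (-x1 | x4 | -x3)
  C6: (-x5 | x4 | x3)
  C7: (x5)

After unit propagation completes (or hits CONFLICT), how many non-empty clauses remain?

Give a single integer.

unit clause [-4] forces x4=F; simplify:
  drop 4 from [-1, 4, -3] -> [-1, -3]
  drop 4 from [-5, 4, 3] -> [-5, 3]
  satisfied 3 clause(s); 4 remain; assigned so far: [4]
unit clause [5] forces x5=T; simplify:
  drop -5 from [-5, 3] -> [3]
  satisfied 2 clause(s); 2 remain; assigned so far: [4, 5]
unit clause [3] forces x3=T; simplify:
  drop -3 from [-1, -3] -> [-1]
  satisfied 1 clause(s); 1 remain; assigned so far: [3, 4, 5]
unit clause [-1] forces x1=F; simplify:
  satisfied 1 clause(s); 0 remain; assigned so far: [1, 3, 4, 5]

Answer: 0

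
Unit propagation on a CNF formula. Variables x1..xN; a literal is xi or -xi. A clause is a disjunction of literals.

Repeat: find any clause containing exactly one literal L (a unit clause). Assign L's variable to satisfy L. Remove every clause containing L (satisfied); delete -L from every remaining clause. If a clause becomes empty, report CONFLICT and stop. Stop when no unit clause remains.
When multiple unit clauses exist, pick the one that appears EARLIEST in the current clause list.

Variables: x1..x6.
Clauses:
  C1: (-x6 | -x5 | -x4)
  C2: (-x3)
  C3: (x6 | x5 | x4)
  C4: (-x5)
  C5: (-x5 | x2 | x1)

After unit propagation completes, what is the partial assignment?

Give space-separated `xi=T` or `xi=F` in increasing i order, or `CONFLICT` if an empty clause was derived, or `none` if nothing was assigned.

unit clause [-3] forces x3=F; simplify:
  satisfied 1 clause(s); 4 remain; assigned so far: [3]
unit clause [-5] forces x5=F; simplify:
  drop 5 from [6, 5, 4] -> [6, 4]
  satisfied 3 clause(s); 1 remain; assigned so far: [3, 5]

Answer: x3=F x5=F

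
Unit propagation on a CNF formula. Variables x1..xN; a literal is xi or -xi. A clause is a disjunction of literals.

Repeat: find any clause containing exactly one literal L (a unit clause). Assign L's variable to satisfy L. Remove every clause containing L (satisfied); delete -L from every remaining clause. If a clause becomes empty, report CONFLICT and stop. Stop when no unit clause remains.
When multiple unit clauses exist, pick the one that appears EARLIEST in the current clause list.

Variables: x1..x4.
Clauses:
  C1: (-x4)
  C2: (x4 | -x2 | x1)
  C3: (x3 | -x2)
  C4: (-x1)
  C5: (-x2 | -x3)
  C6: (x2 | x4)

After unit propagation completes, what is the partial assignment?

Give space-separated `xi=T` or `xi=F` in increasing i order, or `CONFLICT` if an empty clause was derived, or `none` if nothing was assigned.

unit clause [-4] forces x4=F; simplify:
  drop 4 from [4, -2, 1] -> [-2, 1]
  drop 4 from [2, 4] -> [2]
  satisfied 1 clause(s); 5 remain; assigned so far: [4]
unit clause [-1] forces x1=F; simplify:
  drop 1 from [-2, 1] -> [-2]
  satisfied 1 clause(s); 4 remain; assigned so far: [1, 4]
unit clause [-2] forces x2=F; simplify:
  drop 2 from [2] -> [] (empty!)
  satisfied 3 clause(s); 1 remain; assigned so far: [1, 2, 4]
CONFLICT (empty clause)

Answer: CONFLICT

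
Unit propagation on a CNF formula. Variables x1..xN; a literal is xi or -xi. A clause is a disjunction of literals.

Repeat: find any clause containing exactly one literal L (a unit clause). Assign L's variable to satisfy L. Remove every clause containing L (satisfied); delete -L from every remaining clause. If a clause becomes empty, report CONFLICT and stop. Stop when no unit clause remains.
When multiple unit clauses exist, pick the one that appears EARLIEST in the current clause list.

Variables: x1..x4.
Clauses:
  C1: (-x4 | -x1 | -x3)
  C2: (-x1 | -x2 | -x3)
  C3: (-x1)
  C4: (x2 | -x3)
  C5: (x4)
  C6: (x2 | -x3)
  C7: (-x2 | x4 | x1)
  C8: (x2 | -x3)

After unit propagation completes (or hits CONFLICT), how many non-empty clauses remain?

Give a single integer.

unit clause [-1] forces x1=F; simplify:
  drop 1 from [-2, 4, 1] -> [-2, 4]
  satisfied 3 clause(s); 5 remain; assigned so far: [1]
unit clause [4] forces x4=T; simplify:
  satisfied 2 clause(s); 3 remain; assigned so far: [1, 4]

Answer: 3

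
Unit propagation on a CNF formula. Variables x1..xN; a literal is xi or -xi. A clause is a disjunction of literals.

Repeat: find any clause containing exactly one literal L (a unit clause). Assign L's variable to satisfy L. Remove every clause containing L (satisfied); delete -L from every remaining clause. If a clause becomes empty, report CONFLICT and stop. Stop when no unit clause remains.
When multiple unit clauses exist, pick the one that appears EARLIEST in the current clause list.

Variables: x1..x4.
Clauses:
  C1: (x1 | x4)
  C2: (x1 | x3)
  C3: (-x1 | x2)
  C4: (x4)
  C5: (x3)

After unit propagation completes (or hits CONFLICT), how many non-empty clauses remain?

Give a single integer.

unit clause [4] forces x4=T; simplify:
  satisfied 2 clause(s); 3 remain; assigned so far: [4]
unit clause [3] forces x3=T; simplify:
  satisfied 2 clause(s); 1 remain; assigned so far: [3, 4]

Answer: 1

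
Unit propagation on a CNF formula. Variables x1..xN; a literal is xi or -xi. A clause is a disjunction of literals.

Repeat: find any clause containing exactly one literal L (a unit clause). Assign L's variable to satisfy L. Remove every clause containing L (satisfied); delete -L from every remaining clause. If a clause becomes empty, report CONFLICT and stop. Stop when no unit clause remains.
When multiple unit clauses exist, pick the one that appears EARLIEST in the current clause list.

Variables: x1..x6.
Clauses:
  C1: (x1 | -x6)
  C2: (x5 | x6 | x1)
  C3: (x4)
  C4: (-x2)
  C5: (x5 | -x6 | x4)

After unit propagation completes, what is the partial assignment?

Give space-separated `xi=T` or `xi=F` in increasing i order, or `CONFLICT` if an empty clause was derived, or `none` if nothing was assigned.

unit clause [4] forces x4=T; simplify:
  satisfied 2 clause(s); 3 remain; assigned so far: [4]
unit clause [-2] forces x2=F; simplify:
  satisfied 1 clause(s); 2 remain; assigned so far: [2, 4]

Answer: x2=F x4=T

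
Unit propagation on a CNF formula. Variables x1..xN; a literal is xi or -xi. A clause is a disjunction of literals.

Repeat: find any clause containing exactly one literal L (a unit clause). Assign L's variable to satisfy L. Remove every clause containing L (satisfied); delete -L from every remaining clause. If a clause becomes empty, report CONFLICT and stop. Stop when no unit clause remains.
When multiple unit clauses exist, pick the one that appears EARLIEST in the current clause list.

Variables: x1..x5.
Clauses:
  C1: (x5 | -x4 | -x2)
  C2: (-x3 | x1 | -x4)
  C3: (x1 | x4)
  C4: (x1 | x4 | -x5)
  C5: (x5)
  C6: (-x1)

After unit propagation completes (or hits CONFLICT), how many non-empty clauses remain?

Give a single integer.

Answer: 0

Derivation:
unit clause [5] forces x5=T; simplify:
  drop -5 from [1, 4, -5] -> [1, 4]
  satisfied 2 clause(s); 4 remain; assigned so far: [5]
unit clause [-1] forces x1=F; simplify:
  drop 1 from [-3, 1, -4] -> [-3, -4]
  drop 1 from [1, 4] -> [4]
  drop 1 from [1, 4] -> [4]
  satisfied 1 clause(s); 3 remain; assigned so far: [1, 5]
unit clause [4] forces x4=T; simplify:
  drop -4 from [-3, -4] -> [-3]
  satisfied 2 clause(s); 1 remain; assigned so far: [1, 4, 5]
unit clause [-3] forces x3=F; simplify:
  satisfied 1 clause(s); 0 remain; assigned so far: [1, 3, 4, 5]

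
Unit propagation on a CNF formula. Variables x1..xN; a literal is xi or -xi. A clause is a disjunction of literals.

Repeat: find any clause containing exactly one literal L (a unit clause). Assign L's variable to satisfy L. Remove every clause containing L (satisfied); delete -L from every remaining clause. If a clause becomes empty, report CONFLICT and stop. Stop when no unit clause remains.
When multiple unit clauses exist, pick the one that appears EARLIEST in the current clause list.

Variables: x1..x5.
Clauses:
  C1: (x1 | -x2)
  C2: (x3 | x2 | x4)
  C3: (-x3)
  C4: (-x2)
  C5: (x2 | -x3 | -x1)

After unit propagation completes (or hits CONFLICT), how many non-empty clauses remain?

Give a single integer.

Answer: 0

Derivation:
unit clause [-3] forces x3=F; simplify:
  drop 3 from [3, 2, 4] -> [2, 4]
  satisfied 2 clause(s); 3 remain; assigned so far: [3]
unit clause [-2] forces x2=F; simplify:
  drop 2 from [2, 4] -> [4]
  satisfied 2 clause(s); 1 remain; assigned so far: [2, 3]
unit clause [4] forces x4=T; simplify:
  satisfied 1 clause(s); 0 remain; assigned so far: [2, 3, 4]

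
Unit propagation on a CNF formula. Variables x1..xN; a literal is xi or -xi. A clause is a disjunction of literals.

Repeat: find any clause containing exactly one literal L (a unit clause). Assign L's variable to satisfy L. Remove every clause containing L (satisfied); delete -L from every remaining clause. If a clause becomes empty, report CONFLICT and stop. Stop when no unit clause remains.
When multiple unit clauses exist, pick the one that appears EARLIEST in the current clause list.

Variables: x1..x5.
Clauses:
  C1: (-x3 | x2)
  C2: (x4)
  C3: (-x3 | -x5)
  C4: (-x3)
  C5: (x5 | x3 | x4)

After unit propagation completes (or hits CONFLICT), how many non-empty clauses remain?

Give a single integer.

unit clause [4] forces x4=T; simplify:
  satisfied 2 clause(s); 3 remain; assigned so far: [4]
unit clause [-3] forces x3=F; simplify:
  satisfied 3 clause(s); 0 remain; assigned so far: [3, 4]

Answer: 0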